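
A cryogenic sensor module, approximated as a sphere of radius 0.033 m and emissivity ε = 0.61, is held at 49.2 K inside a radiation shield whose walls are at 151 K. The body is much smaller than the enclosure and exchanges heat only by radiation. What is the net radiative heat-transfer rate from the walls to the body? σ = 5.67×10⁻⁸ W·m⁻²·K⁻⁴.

P_net ≈ 0.243 W

For a small grey body in a large enclosure: P_net = εσA(T_body⁴ − T_wall⁴).
A = 4πr² = 0.01368 m²; T_body⁴ − T_wall⁴ = 5.859×10⁶ − 5.199×10⁸ = -5.140×10⁸ K⁴.
|P_net| = 0.61·5.67×10⁻⁸·0.01368·5.140×10⁸.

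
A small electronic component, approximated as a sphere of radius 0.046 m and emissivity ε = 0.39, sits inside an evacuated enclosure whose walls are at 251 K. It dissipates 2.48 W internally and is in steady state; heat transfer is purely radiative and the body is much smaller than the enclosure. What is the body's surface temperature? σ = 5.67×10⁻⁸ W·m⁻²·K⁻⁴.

T ≈ 301 K

For a small grey body in a large enclosure, net radiated power = εσA(T⁴ − T_w⁴).
Steady state: P = εσA(T⁴ − T_w⁴) with A = 4πr² = 0.02659 m².
T⁴ = P/(εσA) + T_w⁴ = 2.48/(0.39·5.67×10⁻⁸·0.02659) + (251)⁴
    = 4.218×10⁹ + 3.969×10⁹ = 8.187×10⁹ K⁴.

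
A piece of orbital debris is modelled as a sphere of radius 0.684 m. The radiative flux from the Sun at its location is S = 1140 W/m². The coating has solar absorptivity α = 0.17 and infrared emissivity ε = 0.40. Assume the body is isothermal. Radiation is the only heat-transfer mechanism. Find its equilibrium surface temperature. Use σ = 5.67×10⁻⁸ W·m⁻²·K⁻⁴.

T ≈ 215 K

At equilibrium, absorbed power = emitted power.
Absorbing cross-section = πr² = 1.470 m²; emitting surface = 4πr² = 5.879 m² (ratio 4).
αS·A_cross = εσ·A_surf·T⁴  ⇒  T⁴ = αS/(ε·4σ).
T⁴ = 0.170·1140/(0.40·4·5.67×10⁻⁸) = 2.136×10⁹ K⁴.
T = (2.136×10⁹)^(1/4).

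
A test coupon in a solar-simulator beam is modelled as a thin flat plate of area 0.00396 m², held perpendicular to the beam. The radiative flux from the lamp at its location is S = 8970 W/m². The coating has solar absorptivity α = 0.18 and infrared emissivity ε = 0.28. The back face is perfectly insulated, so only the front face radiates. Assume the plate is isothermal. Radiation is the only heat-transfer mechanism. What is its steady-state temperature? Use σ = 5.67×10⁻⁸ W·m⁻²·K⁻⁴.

At equilibrium, absorbed power = emitted power.
Absorbing cross-section = A = 0.003960 m²; emitting surface = A = 0.003960 m² (ratio 1).
αS·A_cross = εσ·A_surf·T⁴  ⇒  T⁴ = αS/(ε·1σ).
T⁴ = 0.180·8970/(0.28·1·5.67×10⁻⁸) = 1.017×10¹¹ K⁴.
T = (1.017×10¹¹)^(1/4).

T ≈ 565 K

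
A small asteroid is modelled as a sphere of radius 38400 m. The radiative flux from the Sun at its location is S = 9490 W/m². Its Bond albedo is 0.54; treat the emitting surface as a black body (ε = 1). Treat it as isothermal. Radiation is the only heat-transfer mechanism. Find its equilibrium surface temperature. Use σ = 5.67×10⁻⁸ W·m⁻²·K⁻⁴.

T ≈ 372 K

At equilibrium, absorbed power = emitted power.
Absorbing cross-section = πr² = 4.632×10⁹ m²; emitting surface = 4πr² = 1.853×10¹⁰ m² (ratio 4).
(1−a)S·A_cross = εσ·A_surf·T⁴  ⇒  T⁴ = (1−a)S/(4σ).
T⁴ = 0.460·9490/(4·5.67×10⁻⁸) = 1.925×10¹⁰ K⁴.
T = (1.925×10¹⁰)^(1/4).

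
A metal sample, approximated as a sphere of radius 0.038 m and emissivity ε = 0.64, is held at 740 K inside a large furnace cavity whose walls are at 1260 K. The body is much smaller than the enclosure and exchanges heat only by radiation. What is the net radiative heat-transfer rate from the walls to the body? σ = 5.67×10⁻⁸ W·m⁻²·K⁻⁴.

For a small grey body in a large enclosure: P_net = εσA(T_body⁴ − T_wall⁴).
A = 4πr² = 0.01815 m²; T_body⁴ − T_wall⁴ = 2.999×10¹¹ − 2.520×10¹² = -2.221×10¹² K⁴.
|P_net| = 0.64·5.67×10⁻⁸·0.01815·2.221×10¹².

P_net ≈ 1460 W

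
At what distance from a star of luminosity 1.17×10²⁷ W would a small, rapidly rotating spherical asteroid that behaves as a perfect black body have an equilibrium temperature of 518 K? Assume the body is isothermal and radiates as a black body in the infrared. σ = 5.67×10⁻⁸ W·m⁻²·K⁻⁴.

d ≈ 7.55×10¹⁰ m

For an isothermal black-emitting sphere, (1−a)S·πr² = σ·4πr²·T⁴ ⇒ S = 4σT⁴/(1−a).
S = 4·5.67×10⁻⁸·(518)⁴/1.00 = 16330 W/m².
Flux falls as S = L/(4πd²), so d = √(L/(4πS)) = √(1.17×10²⁷/(4π·16330)).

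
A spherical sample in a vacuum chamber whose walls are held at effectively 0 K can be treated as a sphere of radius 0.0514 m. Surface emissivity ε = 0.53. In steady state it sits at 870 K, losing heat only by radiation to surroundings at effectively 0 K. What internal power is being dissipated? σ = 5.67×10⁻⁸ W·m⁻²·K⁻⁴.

P ≈ 572 W

Steady state: P = εσA T⁴.
A = 4πr² = 0.03320 m²; T⁴ = (870)⁴ = 5.729×10¹¹ K⁴.
P = 0.53 × 5.67×10⁻⁸ × 0.03320 × 5.729×10¹¹.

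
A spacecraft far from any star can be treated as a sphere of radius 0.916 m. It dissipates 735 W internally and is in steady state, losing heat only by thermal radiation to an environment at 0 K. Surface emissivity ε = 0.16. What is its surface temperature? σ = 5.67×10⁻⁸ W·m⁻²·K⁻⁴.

Steady state: internal power = radiated power, P = εσA T⁴.
Radiating area A = 4πr² = 10.54 m².
T⁴ = P/(εσA) = 735/(0.16·5.67×10⁻⁸·10.54) = 7.684×10⁹ K⁴.
T = (7.684×10⁹)^(1/4).

T ≈ 296 K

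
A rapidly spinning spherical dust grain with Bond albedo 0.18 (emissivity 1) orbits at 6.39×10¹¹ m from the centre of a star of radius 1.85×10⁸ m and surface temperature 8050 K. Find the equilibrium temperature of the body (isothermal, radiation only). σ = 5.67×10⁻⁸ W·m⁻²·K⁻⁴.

The star's surface emits σT_*⁴; at distance d the flux is S = σT_*⁴(R_*/d)².
S = 5.67×10⁻⁸·(8050)⁴·(1.85×10⁸/6.39×10¹¹)² = 19.96 W/m².
For an isothermal sphere T⁴ = (1−a)S/(4σ) = 7.216×10⁷ K⁴.

T ≈ 92.2 K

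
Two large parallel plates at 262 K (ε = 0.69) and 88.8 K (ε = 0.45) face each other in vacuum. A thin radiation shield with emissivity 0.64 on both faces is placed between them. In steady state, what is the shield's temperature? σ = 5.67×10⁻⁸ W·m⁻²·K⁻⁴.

In steady state the net flux on the hot side equals that on the cold side.
σ(T₁⁴−T_s⁴)/D₁ = σ(T_s⁴−T₂⁴)/D₂, with D₁ = 1/ε₁+1/ε_s−1 = 2.012, D₂ = 1/ε_s+1/ε₂−1 = 2.785.
Solve for T_s⁴: T_s⁴ = (D₂·T₁⁴ + D₁·T₂⁴)/(D₁+D₂) = 2.762×10⁹ K⁴.

T_s ≈ 229 K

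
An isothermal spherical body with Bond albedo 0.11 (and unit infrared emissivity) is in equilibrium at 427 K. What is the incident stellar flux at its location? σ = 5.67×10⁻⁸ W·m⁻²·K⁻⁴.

S ≈ 8470 W/m²

(1−a)S·πr² = σ·4πr²·T⁴ ⇒ S = 4σT⁴/(1−a).
S = 4·5.67×10⁻⁸·3.324×10¹⁰/0.890.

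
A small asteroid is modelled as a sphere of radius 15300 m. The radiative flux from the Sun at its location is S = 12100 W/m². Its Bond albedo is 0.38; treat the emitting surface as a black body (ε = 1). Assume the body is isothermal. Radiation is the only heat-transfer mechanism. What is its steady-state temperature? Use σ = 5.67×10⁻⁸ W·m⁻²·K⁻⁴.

T ≈ 426 K

At equilibrium, absorbed power = emitted power.
Absorbing cross-section = πr² = 7.354×10⁸ m²; emitting surface = 4πr² = 2.942×10⁹ m² (ratio 4).
(1−a)S·A_cross = εσ·A_surf·T⁴  ⇒  T⁴ = (1−a)S/(4σ).
T⁴ = 0.620·12100/(4·5.67×10⁻⁸) = 3.308×10¹⁰ K⁴.
T = (3.308×10¹⁰)^(1/4).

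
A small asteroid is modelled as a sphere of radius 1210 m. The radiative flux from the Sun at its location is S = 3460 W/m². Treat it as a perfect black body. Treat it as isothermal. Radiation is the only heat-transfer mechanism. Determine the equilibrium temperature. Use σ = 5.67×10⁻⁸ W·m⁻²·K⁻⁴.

T ≈ 351 K

At equilibrium, absorbed power = emitted power.
Absorbing cross-section = πr² = 4.600×10⁶ m²; emitting surface = 4πr² = 1.840×10⁷ m² (ratio 4).
S·A_cross = εσ·A_surf·T⁴  ⇒  T⁴ = S/(4σ).
T⁴ = 1.00·3460/(4·5.67×10⁻⁸) = 1.526×10¹⁰ K⁴.
T = (1.526×10¹⁰)^(1/4).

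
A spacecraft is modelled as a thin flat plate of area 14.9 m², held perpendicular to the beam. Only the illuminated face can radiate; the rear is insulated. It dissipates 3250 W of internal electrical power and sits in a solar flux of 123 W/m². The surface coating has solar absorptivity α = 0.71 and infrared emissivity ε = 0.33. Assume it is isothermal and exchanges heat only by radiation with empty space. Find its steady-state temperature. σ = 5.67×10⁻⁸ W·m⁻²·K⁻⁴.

T ≈ 357 K

At steady state, absorbed solar power + internal power = radiated power.
Absorbed: α·S·A_cross = 0.71·123·14.90 = 1301 W (cross-section A).
Total input = 1301 + 3250 = 4551 W.
Radiated: εσ·A_surf·T⁴ with A_surf = A = 14.90 m².
T⁴ = 4551/(0.33·5.67×10⁻⁸·14.90) = 1.632×10¹⁰ K⁴.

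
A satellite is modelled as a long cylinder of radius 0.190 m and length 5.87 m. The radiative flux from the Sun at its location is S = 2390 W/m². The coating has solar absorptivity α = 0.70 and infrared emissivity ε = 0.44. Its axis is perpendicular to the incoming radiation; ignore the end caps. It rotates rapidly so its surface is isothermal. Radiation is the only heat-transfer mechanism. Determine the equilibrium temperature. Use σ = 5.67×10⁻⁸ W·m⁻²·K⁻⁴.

At equilibrium, absorbed power = emitted power.
Absorbing cross-section = 2rL = 2.231 m²; emitting surface = 2πrL = 7.008 m² (ratio π).
αS·A_cross = εσ·A_surf·T⁴  ⇒  T⁴ = αS/(ε·πσ).
T⁴ = 0.700·2390/(0.44·π·5.67×10⁻⁸) = 2.135×10¹⁰ K⁴.
T = (2.135×10¹⁰)^(1/4).

T ≈ 382 K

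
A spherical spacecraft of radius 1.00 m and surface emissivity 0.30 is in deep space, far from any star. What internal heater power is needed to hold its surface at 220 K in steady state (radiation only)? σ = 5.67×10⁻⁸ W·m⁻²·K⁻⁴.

P = εσ·4πr²·T⁴.
4πr² = 12.57 m²; T⁴ = 2.343×10⁹ K⁴.
P = 0.30·5.67×10⁻⁸·12.57·2.343×10⁹.

P ≈ 501 W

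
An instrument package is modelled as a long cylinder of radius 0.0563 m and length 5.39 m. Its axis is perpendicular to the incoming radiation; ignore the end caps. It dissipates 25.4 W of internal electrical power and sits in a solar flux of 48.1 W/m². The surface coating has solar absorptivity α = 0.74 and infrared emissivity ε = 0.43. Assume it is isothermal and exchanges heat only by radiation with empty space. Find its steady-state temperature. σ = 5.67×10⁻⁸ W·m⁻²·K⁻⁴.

T ≈ 178 K

At steady state, absorbed solar power + internal power = radiated power.
Absorbed: α·S·A_cross = 0.74·48.1·0.6069 = 21.60 W (cross-section 2rL).
Total input = 21.60 + 25.4 = 47.00 W.
Radiated: εσ·A_surf·T⁴ with A_surf = 2πrL = 1.907 m².
T⁴ = 47.00/(0.43·5.67×10⁻⁸·1.907) = 1.011×10⁹ K⁴.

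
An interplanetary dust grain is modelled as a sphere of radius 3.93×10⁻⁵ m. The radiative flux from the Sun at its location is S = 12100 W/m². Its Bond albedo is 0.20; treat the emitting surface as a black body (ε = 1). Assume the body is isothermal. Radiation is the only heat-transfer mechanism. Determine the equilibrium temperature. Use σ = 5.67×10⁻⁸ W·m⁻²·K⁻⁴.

At equilibrium, absorbed power = emitted power.
Absorbing cross-section = πr² = 4.852×10⁻⁹ m²; emitting surface = 4πr² = 1.941×10⁻⁸ m² (ratio 4).
(1−a)S·A_cross = εσ·A_surf·T⁴  ⇒  T⁴ = (1−a)S/(4σ).
T⁴ = 0.800·12100/(4·5.67×10⁻⁸) = 4.268×10¹⁰ K⁴.
T = (4.268×10¹⁰)^(1/4).

T ≈ 455 K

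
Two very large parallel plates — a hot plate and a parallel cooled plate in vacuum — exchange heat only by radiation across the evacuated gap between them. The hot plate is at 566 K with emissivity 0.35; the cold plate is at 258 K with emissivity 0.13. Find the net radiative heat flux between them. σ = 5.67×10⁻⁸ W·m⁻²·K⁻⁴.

q ≈ 583 W/m²

For two infinite grey parallel plates, q = σ(T₁⁴ − T₂⁴)/(1/ε₁ + 1/ε₂ − 1).
T₁⁴ − T₂⁴ = 1.026×10¹¹ − 4.431×10⁹ = 9.820×10¹⁰ K⁴.
1/ε₁ + 1/ε₂ − 1 = 2.857 + 7.692 − 1 = 9.549.
q = 5.67×10⁻⁸ × 9.820×10¹⁰ / 9.549.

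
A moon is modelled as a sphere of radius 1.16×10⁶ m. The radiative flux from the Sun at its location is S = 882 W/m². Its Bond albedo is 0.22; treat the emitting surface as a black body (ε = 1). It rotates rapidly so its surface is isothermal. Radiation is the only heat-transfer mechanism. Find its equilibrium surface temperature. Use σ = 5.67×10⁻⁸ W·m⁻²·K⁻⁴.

T ≈ 235 K

At equilibrium, absorbed power = emitted power.
Absorbing cross-section = πr² = 4.227×10¹² m²; emitting surface = 4πr² = 1.691×10¹³ m² (ratio 4).
(1−a)S·A_cross = εσ·A_surf·T⁴  ⇒  T⁴ = (1−a)S/(4σ).
T⁴ = 0.780·882/(4·5.67×10⁻⁸) = 3.033×10⁹ K⁴.
T = (3.033×10⁹)^(1/4).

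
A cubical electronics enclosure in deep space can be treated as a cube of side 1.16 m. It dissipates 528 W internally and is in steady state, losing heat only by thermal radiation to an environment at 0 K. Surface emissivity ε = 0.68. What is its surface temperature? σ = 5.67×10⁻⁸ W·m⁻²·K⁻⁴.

Steady state: internal power = radiated power, P = εσA T⁴.
Radiating area A = 6L² = 8.074 m².
T⁴ = P/(εσA) = 528/(0.68·5.67×10⁻⁸·8.074) = 1.696×10⁹ K⁴.
T = (1.696×10⁹)^(1/4).

T ≈ 203 K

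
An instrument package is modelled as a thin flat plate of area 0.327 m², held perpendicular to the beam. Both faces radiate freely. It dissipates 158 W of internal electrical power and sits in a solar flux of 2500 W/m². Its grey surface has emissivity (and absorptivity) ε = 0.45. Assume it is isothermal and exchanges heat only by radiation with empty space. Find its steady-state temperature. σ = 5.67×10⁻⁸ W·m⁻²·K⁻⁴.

At steady state, absorbed solar power + internal power = radiated power.
Absorbed: α·S·A_cross = 0.45·2500·0.3270 = 367.9 W (cross-section A).
Total input = 367.9 + 158 = 525.9 W.
Radiated: εσ·A_surf·T⁴ with A_surf = 2A = 0.6540 m².
T⁴ = 525.9/(0.45·5.67×10⁻⁸·0.6540) = 3.151×10¹⁰ K⁴.

T ≈ 421 K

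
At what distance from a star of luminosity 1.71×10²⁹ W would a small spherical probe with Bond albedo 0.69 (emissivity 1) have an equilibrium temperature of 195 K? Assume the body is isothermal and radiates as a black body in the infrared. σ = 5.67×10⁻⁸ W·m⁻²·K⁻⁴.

For an isothermal black-emitting sphere, (1−a)S·πr² = σ·4πr²·T⁴ ⇒ S = 4σT⁴/(1−a).
S = 4·5.67×10⁻⁸·(195)⁴/0.310 = 1058 W/m².
Flux falls as S = L/(4πd²), so d = √(L/(4πS)) = √(1.71×10²⁹/(4π·1058)).

d ≈ 3.59×10¹² m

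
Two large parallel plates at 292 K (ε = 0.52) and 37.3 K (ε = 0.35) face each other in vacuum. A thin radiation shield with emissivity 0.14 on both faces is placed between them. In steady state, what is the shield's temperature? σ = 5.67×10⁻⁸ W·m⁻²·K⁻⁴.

In steady state the net flux on the hot side equals that on the cold side.
σ(T₁⁴−T_s⁴)/D₁ = σ(T_s⁴−T₂⁴)/D₂, with D₁ = 1/ε₁+1/ε_s−1 = 8.066, D₂ = 1/ε_s+1/ε₂−1 = 9.000.
Solve for T_s⁴: T_s⁴ = (D₂·T₁⁴ + D₁·T₂⁴)/(D₁+D₂) = 3.835×10⁹ K⁴.

T_s ≈ 249 K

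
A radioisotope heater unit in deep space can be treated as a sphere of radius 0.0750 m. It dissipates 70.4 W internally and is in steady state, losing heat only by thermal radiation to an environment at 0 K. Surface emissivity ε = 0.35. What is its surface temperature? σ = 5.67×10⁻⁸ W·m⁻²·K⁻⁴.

Steady state: internal power = radiated power, P = εσA T⁴.
Radiating area A = 4πr² = 0.07069 m².
T⁴ = P/(εσA) = 70.4/(0.35·5.67×10⁻⁸·0.07069) = 5.019×10¹⁰ K⁴.
T = (5.019×10¹⁰)^(1/4).

T ≈ 473 K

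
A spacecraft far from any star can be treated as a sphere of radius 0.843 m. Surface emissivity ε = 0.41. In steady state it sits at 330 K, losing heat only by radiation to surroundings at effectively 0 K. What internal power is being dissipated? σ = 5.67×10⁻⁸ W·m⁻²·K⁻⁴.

P ≈ 2460 W

Steady state: P = εσA T⁴.
A = 4πr² = 8.930 m²; T⁴ = (330)⁴ = 1.186×10¹⁰ K⁴.
P = 0.41 × 5.67×10⁻⁸ × 8.930 × 1.186×10¹⁰.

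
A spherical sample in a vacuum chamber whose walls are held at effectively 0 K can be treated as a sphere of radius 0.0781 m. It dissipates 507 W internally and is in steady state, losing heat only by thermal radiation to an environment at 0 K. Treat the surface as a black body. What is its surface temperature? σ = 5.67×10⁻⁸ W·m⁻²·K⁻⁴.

Steady state: internal power = radiated power, P = εσA T⁴.
Radiating area A = 4πr² = 0.07665 m².
T⁴ = P/(εσA) = 507/(1.0·5.67×10⁻⁸·0.07665) = 1.167×10¹¹ K⁴.
T = (1.167×10¹¹)^(1/4).

T ≈ 584 K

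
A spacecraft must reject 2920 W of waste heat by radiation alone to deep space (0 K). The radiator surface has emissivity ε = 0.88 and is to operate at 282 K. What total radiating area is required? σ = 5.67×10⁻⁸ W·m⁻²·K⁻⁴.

P = εσA T⁴ ⇒ A = P/(εσT⁴).
T⁴ = 6.324×10⁹ K⁴.
A = 2920/(0.88 × 5.67×10⁻⁸ × 6.324×10⁹).

A ≈ 9.25 m²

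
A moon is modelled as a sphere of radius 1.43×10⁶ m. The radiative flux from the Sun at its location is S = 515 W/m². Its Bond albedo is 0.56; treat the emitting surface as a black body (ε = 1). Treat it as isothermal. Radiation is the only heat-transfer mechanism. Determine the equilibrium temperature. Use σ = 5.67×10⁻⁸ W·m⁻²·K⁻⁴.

At equilibrium, absorbed power = emitted power.
Absorbing cross-section = πr² = 6.424×10¹² m²; emitting surface = 4πr² = 2.570×10¹³ m² (ratio 4).
(1−a)S·A_cross = εσ·A_surf·T⁴  ⇒  T⁴ = (1−a)S/(4σ).
T⁴ = 0.440·515/(4·5.67×10⁻⁸) = 9.991×10⁸ K⁴.
T = (9.991×10⁸)^(1/4).

T ≈ 178 K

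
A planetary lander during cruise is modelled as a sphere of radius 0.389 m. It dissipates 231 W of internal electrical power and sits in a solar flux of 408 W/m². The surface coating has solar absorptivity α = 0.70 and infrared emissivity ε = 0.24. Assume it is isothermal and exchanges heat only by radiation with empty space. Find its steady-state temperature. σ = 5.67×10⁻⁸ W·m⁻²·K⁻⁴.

T ≈ 345 K

At steady state, absorbed solar power + internal power = radiated power.
Absorbed: α·S·A_cross = 0.70·408·0.4754 = 135.8 W (cross-section πr²).
Total input = 135.8 + 231 = 366.8 W.
Radiated: εσ·A_surf·T⁴ with A_surf = 4πr² = 1.902 m².
T⁴ = 366.8/(0.24·5.67×10⁻⁸·1.902) = 1.417×10¹⁰ K⁴.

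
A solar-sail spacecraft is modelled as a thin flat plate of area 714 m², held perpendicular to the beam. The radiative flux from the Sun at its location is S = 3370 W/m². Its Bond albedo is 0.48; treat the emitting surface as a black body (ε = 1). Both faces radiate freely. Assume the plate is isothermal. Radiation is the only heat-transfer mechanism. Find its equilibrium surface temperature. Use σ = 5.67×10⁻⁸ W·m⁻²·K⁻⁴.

At equilibrium, absorbed power = emitted power.
Absorbing cross-section = A = 714.0 m²; emitting surface = 2A = 1428 m² (ratio 2).
(1−a)S·A_cross = εσ·A_surf·T⁴  ⇒  T⁴ = (1−a)S/(2σ).
T⁴ = 0.520·3370/(2·5.67×10⁻⁸) = 1.545×10¹⁰ K⁴.
T = (1.545×10¹⁰)^(1/4).

T ≈ 353 K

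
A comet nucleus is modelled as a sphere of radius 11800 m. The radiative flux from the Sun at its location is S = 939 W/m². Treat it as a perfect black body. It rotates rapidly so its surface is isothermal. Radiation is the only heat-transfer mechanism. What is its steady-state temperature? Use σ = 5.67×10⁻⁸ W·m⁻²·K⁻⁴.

T ≈ 254 K

At equilibrium, absorbed power = emitted power.
Absorbing cross-section = πr² = 4.374×10⁸ m²; emitting surface = 4πr² = 1.750×10⁹ m² (ratio 4).
S·A_cross = εσ·A_surf·T⁴  ⇒  T⁴ = S/(4σ).
T⁴ = 1.00·939/(4·5.67×10⁻⁸) = 4.140×10⁹ K⁴.
T = (4.140×10⁹)^(1/4).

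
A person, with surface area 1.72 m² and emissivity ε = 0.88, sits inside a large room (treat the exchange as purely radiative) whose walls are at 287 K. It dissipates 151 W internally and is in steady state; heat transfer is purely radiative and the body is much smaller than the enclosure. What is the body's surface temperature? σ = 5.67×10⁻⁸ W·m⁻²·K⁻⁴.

T ≈ 304 K

For a small grey body in a large enclosure, net radiated power = εσA(T⁴ − T_w⁴).
Steady state: P = εσA(T⁴ − T_w⁴) with A = 1.72 m².
T⁴ = P/(εσA) + T_w⁴ = 151/(0.88·5.67×10⁻⁸·1.720) + (287)⁴
    = 1.759×10⁹ + 6.785×10⁹ = 8.544×10⁹ K⁴.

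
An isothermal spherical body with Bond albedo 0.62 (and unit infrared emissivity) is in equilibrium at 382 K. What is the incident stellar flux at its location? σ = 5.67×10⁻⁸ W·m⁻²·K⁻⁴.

S ≈ 12700 W/m²

(1−a)S·πr² = σ·4πr²·T⁴ ⇒ S = 4σT⁴/(1−a).
S = 4·5.67×10⁻⁸·2.129×10¹⁰/0.380.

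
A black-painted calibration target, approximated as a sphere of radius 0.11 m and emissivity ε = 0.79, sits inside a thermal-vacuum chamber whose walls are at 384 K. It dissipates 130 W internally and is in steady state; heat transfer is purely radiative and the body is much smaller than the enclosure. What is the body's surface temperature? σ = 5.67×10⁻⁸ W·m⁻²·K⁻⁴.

For a small grey body in a large enclosure, net radiated power = εσA(T⁴ − T_w⁴).
Steady state: P = εσA(T⁴ − T_w⁴) with A = 4πr² = 0.1521 m².
T⁴ = P/(εσA) + T_w⁴ = 130/(0.79·5.67×10⁻⁸·0.1521) + (384)⁴
    = 1.909×10¹⁰ + 2.174×10¹⁰ = 4.083×10¹⁰ K⁴.

T ≈ 450 K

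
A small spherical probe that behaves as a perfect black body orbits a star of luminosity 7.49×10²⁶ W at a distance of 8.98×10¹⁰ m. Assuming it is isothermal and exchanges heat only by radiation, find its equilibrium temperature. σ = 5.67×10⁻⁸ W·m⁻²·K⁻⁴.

T ≈ 425 K

First find the stellar flux at distance d: S = L/(4πd²) = 7.49×10²⁶/(4π·(8.98×10¹⁰)²) = 7391 W/m².
For an isothermal sphere, absorbed (1−a)S·πr² = emitted σ·4πr²·T⁴, so T⁴ = (1−a)S/(4σ).
T⁴ = 1.00·7391/(4·5.67×10⁻⁸) = 3.259×10¹⁰ K⁴.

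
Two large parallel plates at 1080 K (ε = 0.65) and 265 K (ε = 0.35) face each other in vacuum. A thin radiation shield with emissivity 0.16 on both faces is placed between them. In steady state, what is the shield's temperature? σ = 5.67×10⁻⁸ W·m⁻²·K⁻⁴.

T_s ≈ 928 K

In steady state the net flux on the hot side equals that on the cold side.
σ(T₁⁴−T_s⁴)/D₁ = σ(T_s⁴−T₂⁴)/D₂, with D₁ = 1/ε₁+1/ε_s−1 = 6.788, D₂ = 1/ε_s+1/ε₂−1 = 8.107.
Solve for T_s⁴: T_s⁴ = (D₂·T₁⁴ + D₁·T₂⁴)/(D₁+D₂) = 7.427×10¹¹ K⁴.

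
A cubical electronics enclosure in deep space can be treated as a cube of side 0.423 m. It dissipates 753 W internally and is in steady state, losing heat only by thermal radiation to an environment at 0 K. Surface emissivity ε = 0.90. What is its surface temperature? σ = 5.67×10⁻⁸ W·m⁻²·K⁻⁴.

Steady state: internal power = radiated power, P = εσA T⁴.
Radiating area A = 6L² = 1.074 m².
T⁴ = P/(εσA) = 753/(0.90·5.67×10⁻⁸·1.074) = 1.374×10¹⁰ K⁴.
T = (1.374×10¹⁰)^(1/4).

T ≈ 342 K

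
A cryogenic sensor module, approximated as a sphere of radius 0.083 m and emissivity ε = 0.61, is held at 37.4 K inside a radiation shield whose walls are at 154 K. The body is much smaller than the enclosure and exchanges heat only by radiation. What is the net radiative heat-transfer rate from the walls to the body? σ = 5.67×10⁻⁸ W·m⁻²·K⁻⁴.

For a small grey body in a large enclosure: P_net = εσA(T_body⁴ − T_wall⁴).
A = 4πr² = 0.08657 m²; T_body⁴ − T_wall⁴ = 1.957×10⁶ − 5.624×10⁸ = -5.605×10⁸ K⁴.
|P_net| = 0.61·5.67×10⁻⁸·0.08657·5.605×10⁸.

P_net ≈ 1.68 W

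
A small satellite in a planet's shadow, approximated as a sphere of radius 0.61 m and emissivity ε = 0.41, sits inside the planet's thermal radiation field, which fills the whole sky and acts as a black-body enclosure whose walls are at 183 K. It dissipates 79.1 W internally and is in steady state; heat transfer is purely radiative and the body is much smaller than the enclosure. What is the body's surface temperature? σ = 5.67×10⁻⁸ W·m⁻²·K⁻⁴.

For a small grey body in a large enclosure, net radiated power = εσA(T⁴ − T_w⁴).
Steady state: P = εσA(T⁴ − T_w⁴) with A = 4πr² = 4.676 m².
T⁴ = P/(εσA) + T_w⁴ = 79.1/(0.41·5.67×10⁻⁸·4.676) + (183)⁴
    = 7.277×10⁸ + 1.122×10⁹ = 1.849×10⁹ K⁴.

T ≈ 207 K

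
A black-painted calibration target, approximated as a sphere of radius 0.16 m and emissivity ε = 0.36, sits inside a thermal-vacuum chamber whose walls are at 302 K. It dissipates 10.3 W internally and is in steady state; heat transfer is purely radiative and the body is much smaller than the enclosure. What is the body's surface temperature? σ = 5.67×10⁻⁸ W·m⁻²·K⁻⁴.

For a small grey body in a large enclosure, net radiated power = εσA(T⁴ − T_w⁴).
Steady state: P = εσA(T⁴ − T_w⁴) with A = 4πr² = 0.3217 m².
T⁴ = P/(εσA) + T_w⁴ = 10.3/(0.36·5.67×10⁻⁸·0.3217) + (302)⁴
    = 1.569×10⁹ + 8.318×10⁹ = 9.887×10⁹ K⁴.

T ≈ 315 K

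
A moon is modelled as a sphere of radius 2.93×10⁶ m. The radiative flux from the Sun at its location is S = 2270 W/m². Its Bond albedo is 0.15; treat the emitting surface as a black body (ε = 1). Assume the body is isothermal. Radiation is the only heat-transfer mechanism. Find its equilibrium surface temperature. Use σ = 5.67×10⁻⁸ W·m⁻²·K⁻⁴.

At equilibrium, absorbed power = emitted power.
Absorbing cross-section = πr² = 2.697×10¹³ m²; emitting surface = 4πr² = 1.079×10¹⁴ m² (ratio 4).
(1−a)S·A_cross = εσ·A_surf·T⁴  ⇒  T⁴ = (1−a)S/(4σ).
T⁴ = 0.850·2270/(4·5.67×10⁻⁸) = 8.507×10⁹ K⁴.
T = (8.507×10⁹)^(1/4).

T ≈ 304 K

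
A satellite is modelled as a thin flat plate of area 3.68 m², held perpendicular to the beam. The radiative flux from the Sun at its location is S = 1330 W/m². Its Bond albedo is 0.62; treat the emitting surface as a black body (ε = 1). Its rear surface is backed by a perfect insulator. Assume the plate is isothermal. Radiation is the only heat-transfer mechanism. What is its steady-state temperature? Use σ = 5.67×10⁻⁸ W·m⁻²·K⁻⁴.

At equilibrium, absorbed power = emitted power.
Absorbing cross-section = A = 3.680 m²; emitting surface = A = 3.680 m² (ratio 1).
(1−a)S·A_cross = εσ·A_surf·T⁴  ⇒  T⁴ = (1−a)S/(1σ).
T⁴ = 0.380·1330/(1·5.67×10⁻⁸) = 8.914×10⁹ K⁴.
T = (8.914×10⁹)^(1/4).

T ≈ 307 K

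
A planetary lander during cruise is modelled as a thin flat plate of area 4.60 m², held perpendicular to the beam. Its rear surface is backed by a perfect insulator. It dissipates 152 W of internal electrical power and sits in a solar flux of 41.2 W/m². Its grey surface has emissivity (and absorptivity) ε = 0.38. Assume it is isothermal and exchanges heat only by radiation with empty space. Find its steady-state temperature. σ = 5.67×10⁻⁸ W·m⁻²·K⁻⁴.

At steady state, absorbed solar power + internal power = radiated power.
Absorbed: α·S·A_cross = 0.38·41.2·4.600 = 72.02 W (cross-section A).
Total input = 72.02 + 152 = 224.0 W.
Radiated: εσ·A_surf·T⁴ with A_surf = A = 4.600 m².
T⁴ = 224.0/(0.38·5.67×10⁻⁸·4.600) = 2.260×10⁹ K⁴.

T ≈ 218 K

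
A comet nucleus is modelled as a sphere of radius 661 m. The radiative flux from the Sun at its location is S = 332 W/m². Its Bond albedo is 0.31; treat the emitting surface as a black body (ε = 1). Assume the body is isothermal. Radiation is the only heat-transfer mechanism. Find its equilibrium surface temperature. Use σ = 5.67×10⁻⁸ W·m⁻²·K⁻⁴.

At equilibrium, absorbed power = emitted power.
Absorbing cross-section = πr² = 1.373×10⁶ m²; emitting surface = 4πr² = 5.491×10⁶ m² (ratio 4).
(1−a)S·A_cross = εσ·A_surf·T⁴  ⇒  T⁴ = (1−a)S/(4σ).
T⁴ = 0.690·332/(4·5.67×10⁻⁸) = 1.010×10⁹ K⁴.
T = (1.010×10⁹)^(1/4).

T ≈ 178 K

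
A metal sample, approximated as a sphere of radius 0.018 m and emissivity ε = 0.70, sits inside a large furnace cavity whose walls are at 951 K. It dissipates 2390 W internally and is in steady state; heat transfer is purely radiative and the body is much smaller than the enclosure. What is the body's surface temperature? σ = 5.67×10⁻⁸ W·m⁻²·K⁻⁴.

T ≈ 1990 K

For a small grey body in a large enclosure, net radiated power = εσA(T⁴ − T_w⁴).
Steady state: P = εσA(T⁴ − T_w⁴) with A = 4πr² = 0.004072 m².
T⁴ = P/(εσA) + T_w⁴ = 2390/(0.70·5.67×10⁻⁸·0.004072) + (951)⁴
    = 1.479×10¹³ + 8.179×10¹¹ = 1.561×10¹³ K⁴.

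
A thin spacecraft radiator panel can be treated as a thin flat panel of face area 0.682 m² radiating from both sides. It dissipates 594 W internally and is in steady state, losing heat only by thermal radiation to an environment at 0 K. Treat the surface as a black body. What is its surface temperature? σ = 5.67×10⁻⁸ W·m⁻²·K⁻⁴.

Steady state: internal power = radiated power, P = εσA T⁴.
Radiating area A = 2·0.682 = 1.364 m².
T⁴ = P/(εσA) = 594/(1.0·5.67×10⁻⁸·1.364) = 7.680×10⁹ K⁴.
T = (7.680×10⁹)^(1/4).

T ≈ 296 K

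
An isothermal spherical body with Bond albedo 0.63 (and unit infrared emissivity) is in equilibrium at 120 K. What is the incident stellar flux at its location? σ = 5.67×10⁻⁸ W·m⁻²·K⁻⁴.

(1−a)S·πr² = σ·4πr²·T⁴ ⇒ S = 4σT⁴/(1−a).
S = 4·5.67×10⁻⁸·2.074×10⁸/0.370.

S ≈ 127 W/m²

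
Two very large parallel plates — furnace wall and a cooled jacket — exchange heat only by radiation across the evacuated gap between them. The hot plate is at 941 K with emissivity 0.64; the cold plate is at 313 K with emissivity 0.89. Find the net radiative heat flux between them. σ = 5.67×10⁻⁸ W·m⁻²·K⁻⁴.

For two infinite grey parallel plates, q = σ(T₁⁴ − T₂⁴)/(1/ε₁ + 1/ε₂ − 1).
T₁⁴ − T₂⁴ = 7.841×10¹¹ − 9.598×10⁹ = 7.745×10¹¹ K⁴.
1/ε₁ + 1/ε₂ − 1 = 1.562 + 1.124 − 1 = 1.686.
q = 5.67×10⁻⁸ × 7.745×10¹¹ / 1.686.

q ≈ 26000 W/m²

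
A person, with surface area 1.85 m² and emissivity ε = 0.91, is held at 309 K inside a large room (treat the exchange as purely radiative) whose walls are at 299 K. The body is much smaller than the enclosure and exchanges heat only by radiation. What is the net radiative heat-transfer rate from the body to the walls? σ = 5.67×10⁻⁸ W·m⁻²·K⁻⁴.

For a small grey body in a large enclosure: P_net = εσA(T_body⁴ − T_wall⁴).
A = 1.85 m²; T_body⁴ − T_wall⁴ = 9.117×10⁹ − 7.993×10⁹ = 1.124×10⁹ K⁴.
|P_net| = 0.91·5.67×10⁻⁸·1.850·1.124×10⁹.

P_net ≈ 107 W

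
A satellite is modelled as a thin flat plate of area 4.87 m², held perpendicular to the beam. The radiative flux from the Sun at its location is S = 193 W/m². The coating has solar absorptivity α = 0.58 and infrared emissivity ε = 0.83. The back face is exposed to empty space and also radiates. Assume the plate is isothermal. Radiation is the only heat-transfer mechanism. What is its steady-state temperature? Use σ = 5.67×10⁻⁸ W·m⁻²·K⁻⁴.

At equilibrium, absorbed power = emitted power.
Absorbing cross-section = A = 4.870 m²; emitting surface = 2A = 9.740 m² (ratio 2).
αS·A_cross = εσ·A_surf·T⁴  ⇒  T⁴ = αS/(ε·2σ).
T⁴ = 0.580·193/(0.83·2·5.67×10⁻⁸) = 1.189×10⁹ K⁴.
T = (1.189×10⁹)^(1/4).

T ≈ 186 K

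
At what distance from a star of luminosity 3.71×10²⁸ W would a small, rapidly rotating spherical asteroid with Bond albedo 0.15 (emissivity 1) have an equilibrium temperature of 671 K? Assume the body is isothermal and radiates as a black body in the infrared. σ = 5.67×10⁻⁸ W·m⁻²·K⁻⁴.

For an isothermal black-emitting sphere, (1−a)S·πr² = σ·4πr²·T⁴ ⇒ S = 4σT⁴/(1−a).
S = 4·5.67×10⁻⁸·(671)⁴/0.850 = 54090 W/m².
Flux falls as S = L/(4πd²), so d = √(L/(4πS)) = √(3.71×10²⁸/(4π·54090)).

d ≈ 2.34×10¹¹ m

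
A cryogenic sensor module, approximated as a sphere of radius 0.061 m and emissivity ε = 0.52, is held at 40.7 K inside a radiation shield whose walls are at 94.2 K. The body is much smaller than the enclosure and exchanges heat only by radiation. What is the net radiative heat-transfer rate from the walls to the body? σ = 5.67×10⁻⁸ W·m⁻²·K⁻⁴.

P_net ≈ 0.105 W

For a small grey body in a large enclosure: P_net = εσA(T_body⁴ − T_wall⁴).
A = 4πr² = 0.04676 m²; T_body⁴ − T_wall⁴ = 2.744×10⁶ − 7.874×10⁷ = -7.600×10⁷ K⁴.
|P_net| = 0.52·5.67×10⁻⁸·0.04676·7.600×10⁷.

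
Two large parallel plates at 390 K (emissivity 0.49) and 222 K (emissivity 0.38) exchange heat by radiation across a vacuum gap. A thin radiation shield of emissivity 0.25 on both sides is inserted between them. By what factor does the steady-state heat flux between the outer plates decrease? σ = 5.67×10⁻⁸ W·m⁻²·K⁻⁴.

Without shield: q₀ = σΔ(T⁴)/(1/ε₁+1/ε₂−1) with denominator 3.672.
With shield the two gaps are in series; the resistances add: (1/ε₁+1/ε_s−1)+(1/ε_s+1/ε₂−1) = 5.041+5.632 = 10.67.
Heat-flux ratio q₀/q = 10.67/3.672.

factor ≈ 2.91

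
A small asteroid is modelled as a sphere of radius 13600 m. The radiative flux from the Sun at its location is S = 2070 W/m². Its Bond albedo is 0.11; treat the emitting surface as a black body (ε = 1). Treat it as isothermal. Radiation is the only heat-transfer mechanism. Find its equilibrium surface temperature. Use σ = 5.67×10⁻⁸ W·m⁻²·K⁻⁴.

T ≈ 300 K

At equilibrium, absorbed power = emitted power.
Absorbing cross-section = πr² = 5.811×10⁸ m²; emitting surface = 4πr² = 2.324×10⁹ m² (ratio 4).
(1−a)S·A_cross = εσ·A_surf·T⁴  ⇒  T⁴ = (1−a)S/(4σ).
T⁴ = 0.890·2070/(4·5.67×10⁻⁸) = 8.123×10⁹ K⁴.
T = (8.123×10⁹)^(1/4).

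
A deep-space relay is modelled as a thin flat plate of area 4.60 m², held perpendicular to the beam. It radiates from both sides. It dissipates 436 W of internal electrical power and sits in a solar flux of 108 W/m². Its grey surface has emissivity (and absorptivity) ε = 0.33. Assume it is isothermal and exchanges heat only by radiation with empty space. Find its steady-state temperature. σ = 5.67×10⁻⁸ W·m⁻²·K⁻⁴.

T ≈ 243 K

At steady state, absorbed solar power + internal power = radiated power.
Absorbed: α·S·A_cross = 0.33·108·4.600 = 163.9 W (cross-section A).
Total input = 163.9 + 436 = 599.9 W.
Radiated: εσ·A_surf·T⁴ with A_surf = 2A = 9.200 m².
T⁴ = 599.9/(0.33·5.67×10⁻⁸·9.200) = 3.485×10⁹ K⁴.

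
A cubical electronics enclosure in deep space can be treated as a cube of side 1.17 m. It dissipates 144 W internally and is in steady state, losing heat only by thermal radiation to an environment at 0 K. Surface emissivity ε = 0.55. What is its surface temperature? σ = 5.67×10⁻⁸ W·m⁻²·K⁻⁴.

Steady state: internal power = radiated power, P = εσA T⁴.
Radiating area A = 6L² = 8.213 m².
T⁴ = P/(εσA) = 144/(0.55·5.67×10⁻⁸·8.213) = 5.622×10⁸ K⁴.
T = (5.622×10⁸)^(1/4).

T ≈ 154 K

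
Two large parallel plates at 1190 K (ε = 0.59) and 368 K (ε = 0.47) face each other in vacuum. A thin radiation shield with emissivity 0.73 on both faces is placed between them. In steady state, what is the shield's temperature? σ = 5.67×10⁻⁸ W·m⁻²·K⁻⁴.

T_s ≈ 1030 K

In steady state the net flux on the hot side equals that on the cold side.
σ(T₁⁴−T_s⁴)/D₁ = σ(T_s⁴−T₂⁴)/D₂, with D₁ = 1/ε₁+1/ε_s−1 = 2.065, D₂ = 1/ε_s+1/ε₂−1 = 2.498.
Solve for T_s⁴: T_s⁴ = (D₂·T₁⁴ + D₁·T₂⁴)/(D₁+D₂) = 1.106×10¹² K⁴.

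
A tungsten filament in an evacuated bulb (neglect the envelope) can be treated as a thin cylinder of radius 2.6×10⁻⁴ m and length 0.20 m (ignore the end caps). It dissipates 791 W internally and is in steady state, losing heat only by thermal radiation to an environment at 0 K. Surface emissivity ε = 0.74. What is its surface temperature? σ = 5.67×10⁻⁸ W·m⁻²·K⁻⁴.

T ≈ 2760 K

Steady state: internal power = radiated power, P = εσA T⁴.
Radiating area A = 2πrL = 3.267×10⁻⁴ m².
T⁴ = P/(εσA) = 791/(0.74·5.67×10⁻⁸·3.267×10⁻⁴) = 5.770×10¹³ K⁴.
T = (5.770×10¹³)^(1/4).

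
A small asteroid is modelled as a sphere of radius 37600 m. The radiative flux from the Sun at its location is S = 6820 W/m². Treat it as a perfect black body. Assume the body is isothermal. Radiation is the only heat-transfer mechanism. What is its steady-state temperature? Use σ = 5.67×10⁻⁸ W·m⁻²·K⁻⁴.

At equilibrium, absorbed power = emitted power.
Absorbing cross-section = πr² = 4.441×10⁹ m²; emitting surface = 4πr² = 1.777×10¹⁰ m² (ratio 4).
S·A_cross = εσ·A_surf·T⁴  ⇒  T⁴ = S/(4σ).
T⁴ = 1.00·6820/(4·5.67×10⁻⁸) = 3.007×10¹⁰ K⁴.
T = (3.007×10¹⁰)^(1/4).

T ≈ 416 K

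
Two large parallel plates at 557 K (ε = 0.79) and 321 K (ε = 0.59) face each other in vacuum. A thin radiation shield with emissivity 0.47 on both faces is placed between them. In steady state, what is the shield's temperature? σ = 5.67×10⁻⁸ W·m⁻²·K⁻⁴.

T_s ≈ 489 K

In steady state the net flux on the hot side equals that on the cold side.
σ(T₁⁴−T_s⁴)/D₁ = σ(T_s⁴−T₂⁴)/D₂, with D₁ = 1/ε₁+1/ε_s−1 = 2.393, D₂ = 1/ε_s+1/ε₂−1 = 2.823.
Solve for T_s⁴: T_s⁴ = (D₂·T₁⁴ + D₁·T₂⁴)/(D₁+D₂) = 5.696×10¹⁰ K⁴.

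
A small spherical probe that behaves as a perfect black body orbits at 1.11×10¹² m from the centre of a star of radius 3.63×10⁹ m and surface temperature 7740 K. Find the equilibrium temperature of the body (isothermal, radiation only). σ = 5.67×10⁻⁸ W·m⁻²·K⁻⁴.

The star's surface emits σT_*⁴; at distance d the flux is S = σT_*⁴(R_*/d)².
S = 5.67×10⁻⁸·(7740)⁴·(3.63×10⁹/1.11×10¹²)² = 2176 W/m².
For an isothermal sphere T⁴ = (1−a)S/(4σ) = 9.596×10⁹ K⁴.

T ≈ 313 K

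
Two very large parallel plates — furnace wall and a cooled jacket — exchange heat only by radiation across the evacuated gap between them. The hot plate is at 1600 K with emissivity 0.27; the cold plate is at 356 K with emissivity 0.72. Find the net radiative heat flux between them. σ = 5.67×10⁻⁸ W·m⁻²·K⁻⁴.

q ≈ 90600 W/m²

For two infinite grey parallel plates, q = σ(T₁⁴ − T₂⁴)/(1/ε₁ + 1/ε₂ − 1).
T₁⁴ − T₂⁴ = 6.554×10¹² − 1.606×10¹⁰ = 6.538×10¹² K⁴.
1/ε₁ + 1/ε₂ − 1 = 3.704 + 1.389 − 1 = 4.093.
q = 5.67×10⁻⁸ × 6.538×10¹² / 4.093.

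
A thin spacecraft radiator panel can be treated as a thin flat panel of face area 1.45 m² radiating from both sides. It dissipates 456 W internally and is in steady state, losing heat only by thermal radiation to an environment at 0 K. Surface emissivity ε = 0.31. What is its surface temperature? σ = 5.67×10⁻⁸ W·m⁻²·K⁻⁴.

Steady state: internal power = radiated power, P = εσA T⁴.
Radiating area A = 2·1.45 = 2.900 m².
T⁴ = P/(εσA) = 456/(0.31·5.67×10⁻⁸·2.900) = 8.946×10⁹ K⁴.
T = (8.946×10⁹)^(1/4).

T ≈ 308 K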